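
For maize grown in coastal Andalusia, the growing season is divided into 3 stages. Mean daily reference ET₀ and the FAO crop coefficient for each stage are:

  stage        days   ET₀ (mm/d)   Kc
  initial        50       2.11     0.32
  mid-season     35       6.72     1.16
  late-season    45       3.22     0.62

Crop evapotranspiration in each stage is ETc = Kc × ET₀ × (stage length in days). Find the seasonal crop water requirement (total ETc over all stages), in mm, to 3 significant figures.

396 mm

initial: 0.32 × 2.11 × 50 = 33.76 mm
mid-season: 1.16 × 6.72 × 35 = 272.83 mm
late-season: 0.62 × 3.22 × 45 = 89.84 mm
Seasonal total = 396.43 mm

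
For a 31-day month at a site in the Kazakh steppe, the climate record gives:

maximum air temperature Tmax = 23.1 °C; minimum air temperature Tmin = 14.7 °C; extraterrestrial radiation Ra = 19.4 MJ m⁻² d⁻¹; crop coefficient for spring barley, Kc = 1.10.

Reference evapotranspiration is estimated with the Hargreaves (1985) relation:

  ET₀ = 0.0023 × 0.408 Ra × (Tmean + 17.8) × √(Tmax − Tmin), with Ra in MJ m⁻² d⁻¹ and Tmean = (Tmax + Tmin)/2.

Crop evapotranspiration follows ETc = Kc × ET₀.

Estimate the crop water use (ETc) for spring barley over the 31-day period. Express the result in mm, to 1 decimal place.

Tmean = (23.1 + 14.7)/2 = 18.90 °C
0.408 Ra = 0.408 × 19.4 = 7.9152 mm/d equivalent
ET₀ = 0.0023 × 7.9152 × (18.90 + 17.8) × √8.4 = 0.0023 × 7.9152 × 36.70 × 2.8983 = 1.9364 mm/d
ETc = Kc × ET₀ = 1.10 × 1.9364 = 2.1300 mm/d
Over 31 days: 2.1300 × 31 = 66.030 mm

66.0 mm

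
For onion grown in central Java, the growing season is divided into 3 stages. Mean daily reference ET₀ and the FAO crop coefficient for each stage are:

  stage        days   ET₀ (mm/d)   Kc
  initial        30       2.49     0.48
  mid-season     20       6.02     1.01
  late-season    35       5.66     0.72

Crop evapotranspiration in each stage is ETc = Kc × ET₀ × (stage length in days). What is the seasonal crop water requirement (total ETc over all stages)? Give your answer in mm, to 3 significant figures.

300 mm

initial: 0.48 × 2.49 × 30 = 35.86 mm
mid-season: 1.01 × 6.02 × 20 = 121.60 mm
late-season: 0.72 × 5.66 × 35 = 142.63 mm
Seasonal total = 300.09 mm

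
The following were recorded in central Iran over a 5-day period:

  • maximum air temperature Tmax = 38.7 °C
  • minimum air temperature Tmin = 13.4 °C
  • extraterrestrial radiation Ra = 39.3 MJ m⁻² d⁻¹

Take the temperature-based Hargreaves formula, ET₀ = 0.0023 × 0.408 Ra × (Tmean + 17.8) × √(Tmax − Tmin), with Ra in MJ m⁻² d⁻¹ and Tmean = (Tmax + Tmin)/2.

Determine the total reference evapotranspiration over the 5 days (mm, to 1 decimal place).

Tmean = (38.7 + 13.4)/2 = 26.05 °C
0.408 Ra = 0.408 × 39.3 = 16.0344 mm/d equivalent
ET₀ = 0.0023 × 16.0344 × (26.05 + 17.8) × √25.3 = 0.0023 × 16.0344 × 43.85 × 5.0299 = 8.1341 mm/d
Over 5 days: 8.1341 × 5 = 40.671 mm

40.7 mm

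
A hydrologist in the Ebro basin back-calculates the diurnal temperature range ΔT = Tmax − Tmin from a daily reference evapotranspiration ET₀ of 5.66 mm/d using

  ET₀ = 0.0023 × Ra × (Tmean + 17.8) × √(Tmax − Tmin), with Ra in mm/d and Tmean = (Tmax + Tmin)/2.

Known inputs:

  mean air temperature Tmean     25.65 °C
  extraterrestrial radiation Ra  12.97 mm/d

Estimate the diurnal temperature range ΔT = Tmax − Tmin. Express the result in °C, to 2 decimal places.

√ΔT = ET₀ / [0.0023 × Ra × (Tmean+17.8)] = 5.66 / (0.0023 × 12.97 × 43.45) = 4.3668
ΔT = 4.3668² = 19.069 °C

19.07 °C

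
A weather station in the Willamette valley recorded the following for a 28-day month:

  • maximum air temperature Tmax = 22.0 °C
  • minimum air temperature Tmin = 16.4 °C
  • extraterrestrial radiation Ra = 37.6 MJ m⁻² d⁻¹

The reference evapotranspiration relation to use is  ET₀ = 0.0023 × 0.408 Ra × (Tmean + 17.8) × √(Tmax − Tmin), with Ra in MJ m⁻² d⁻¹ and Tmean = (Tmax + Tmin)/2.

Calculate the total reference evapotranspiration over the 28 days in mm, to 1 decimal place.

Tmean = (22.0 + 16.4)/2 = 19.20 °C
0.408 Ra = 0.408 × 37.6 = 15.3408 mm/d equivalent
ET₀ = 0.0023 × 15.3408 × (19.20 + 17.8) × √5.6 = 0.0023 × 15.3408 × 37.00 × 2.3664 = 3.0893 mm/d
Over 28 days: 3.0893 × 28 = 86.500 mm

86.5 mm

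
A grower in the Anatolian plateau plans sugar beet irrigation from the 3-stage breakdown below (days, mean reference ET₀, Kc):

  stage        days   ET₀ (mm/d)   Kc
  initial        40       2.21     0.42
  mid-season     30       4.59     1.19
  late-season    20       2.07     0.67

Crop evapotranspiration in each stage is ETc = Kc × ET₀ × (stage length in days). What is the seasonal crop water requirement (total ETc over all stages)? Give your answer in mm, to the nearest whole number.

initial: 0.42 × 2.21 × 40 = 37.13 mm
mid-season: 1.19 × 4.59 × 30 = 163.86 mm
late-season: 0.67 × 2.07 × 20 = 27.74 mm
Seasonal total = 228.73 mm

229 mm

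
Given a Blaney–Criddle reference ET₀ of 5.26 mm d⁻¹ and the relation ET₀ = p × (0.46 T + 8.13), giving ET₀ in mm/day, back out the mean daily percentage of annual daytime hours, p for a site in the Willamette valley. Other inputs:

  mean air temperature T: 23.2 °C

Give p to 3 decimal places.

p = ET₀ / (0.46 T + 8.13) = 5.26 / (0.46 × 23.2 + 8.13) = 5.26 / 18.802 = 0.2798

0.280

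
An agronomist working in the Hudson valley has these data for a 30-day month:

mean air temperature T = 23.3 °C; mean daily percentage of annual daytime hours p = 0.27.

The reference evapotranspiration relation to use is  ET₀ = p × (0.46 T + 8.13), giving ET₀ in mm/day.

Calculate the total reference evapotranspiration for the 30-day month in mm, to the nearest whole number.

ET₀ = 0.27 × (0.46 × 23.3 + 8.13) = 0.27 × 18.848 = 5.0890 mm/d
Monthly total = 5.0890 × 30 = 152.670 mm

153 mm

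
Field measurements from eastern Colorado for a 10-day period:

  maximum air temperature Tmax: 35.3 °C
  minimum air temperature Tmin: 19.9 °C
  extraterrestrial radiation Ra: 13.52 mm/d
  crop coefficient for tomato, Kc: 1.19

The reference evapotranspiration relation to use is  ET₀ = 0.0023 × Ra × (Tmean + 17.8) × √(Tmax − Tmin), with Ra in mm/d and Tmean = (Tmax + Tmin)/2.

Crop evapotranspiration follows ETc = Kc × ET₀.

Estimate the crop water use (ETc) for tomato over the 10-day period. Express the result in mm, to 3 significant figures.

65.9 mm

Tmean = (35.3 + 19.9)/2 = 27.60 °C
ET₀ = 0.0023 × 13.52 × (27.60 + 17.8) × √15.4 = 0.0023 × 13.52 × 45.40 × 3.9243 = 5.5402 mm/d
ETc = Kc × ET₀ = 1.19 × 5.5402 = 6.5928 mm/d
Over 10 days: 6.5928 × 10 = 65.928 mm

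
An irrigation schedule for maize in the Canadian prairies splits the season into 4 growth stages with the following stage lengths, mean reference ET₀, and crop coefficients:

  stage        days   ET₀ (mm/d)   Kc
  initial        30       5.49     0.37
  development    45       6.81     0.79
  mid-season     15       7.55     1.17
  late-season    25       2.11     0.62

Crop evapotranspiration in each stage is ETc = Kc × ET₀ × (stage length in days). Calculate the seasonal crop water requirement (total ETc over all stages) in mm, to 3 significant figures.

initial: 0.37 × 5.49 × 30 = 60.94 mm
development: 0.79 × 6.81 × 45 = 242.10 mm
mid-season: 1.17 × 7.55 × 15 = 132.50 mm
late-season: 0.62 × 2.11 × 25 = 32.71 mm
Seasonal total = 468.25 mm

468 mm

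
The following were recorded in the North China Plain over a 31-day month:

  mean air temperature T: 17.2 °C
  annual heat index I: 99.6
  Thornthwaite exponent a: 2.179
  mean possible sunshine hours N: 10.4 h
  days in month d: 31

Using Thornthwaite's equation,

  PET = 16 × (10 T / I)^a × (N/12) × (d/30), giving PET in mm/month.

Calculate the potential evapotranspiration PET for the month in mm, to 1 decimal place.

10T/I = 10 × 17.2 / 99.6 = 1.7269
(10T/I)^a = 1.7269^2.179 = 3.2886
Uncorrected PET = 16 × 3.2886 = 52.618 mm
Correction = (N/12)(d/30) = (10.4/12)(31/30) = 0.8956
PET = 52.618 × 0.8956 = 47.125 mm/month

47.1 mm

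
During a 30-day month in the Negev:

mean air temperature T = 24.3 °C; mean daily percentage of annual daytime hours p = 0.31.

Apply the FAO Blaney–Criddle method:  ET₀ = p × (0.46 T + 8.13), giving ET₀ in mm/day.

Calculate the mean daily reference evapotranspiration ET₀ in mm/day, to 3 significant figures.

ET₀ = 0.31 × (0.46 × 24.3 + 8.13) = 0.31 × 19.308 = 5.9855 mm/d

5.99 mm/day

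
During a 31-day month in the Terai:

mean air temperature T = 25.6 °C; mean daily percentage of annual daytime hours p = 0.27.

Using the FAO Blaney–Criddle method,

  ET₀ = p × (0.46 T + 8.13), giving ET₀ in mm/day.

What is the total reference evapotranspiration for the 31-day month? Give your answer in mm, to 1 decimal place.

ET₀ = 0.27 × (0.46 × 25.6 + 8.13) = 0.27 × 19.906 = 5.3746 mm/d
Monthly total = 5.3746 × 31 = 166.613 mm

166.6 mm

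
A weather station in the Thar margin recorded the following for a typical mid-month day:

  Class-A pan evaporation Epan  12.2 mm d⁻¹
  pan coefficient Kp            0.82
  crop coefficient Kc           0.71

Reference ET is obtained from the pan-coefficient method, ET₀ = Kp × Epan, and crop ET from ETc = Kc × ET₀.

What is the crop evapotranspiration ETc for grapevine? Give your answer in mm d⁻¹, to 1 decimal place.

7.1 mm d⁻¹

ET₀ = 0.82 × 12.2 = 10.0040 mm/d
ETc = Kc × ET₀ = 0.71 × 10.0040 = 7.1028 mm/d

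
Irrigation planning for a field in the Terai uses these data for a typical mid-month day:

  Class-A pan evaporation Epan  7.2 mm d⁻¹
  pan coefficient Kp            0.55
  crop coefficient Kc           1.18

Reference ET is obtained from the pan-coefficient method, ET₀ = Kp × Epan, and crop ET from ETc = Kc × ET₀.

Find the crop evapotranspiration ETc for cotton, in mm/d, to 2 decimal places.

4.67 mm/d

ET₀ = 0.55 × 7.2 = 3.9600 mm/d
ETc = Kc × ET₀ = 1.18 × 3.9600 = 4.6728 mm/d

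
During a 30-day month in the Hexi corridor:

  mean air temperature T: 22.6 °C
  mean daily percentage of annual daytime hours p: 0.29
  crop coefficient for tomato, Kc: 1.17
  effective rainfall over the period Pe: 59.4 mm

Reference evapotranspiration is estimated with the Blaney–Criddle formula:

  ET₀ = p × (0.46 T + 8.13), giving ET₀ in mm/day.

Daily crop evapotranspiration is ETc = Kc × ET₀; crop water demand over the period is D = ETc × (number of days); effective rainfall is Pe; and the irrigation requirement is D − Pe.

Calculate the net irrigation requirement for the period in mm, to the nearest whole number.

129 mm

ET₀ = 0.29 × (0.46 × 22.6 + 8.13) = 0.29 × 18.526 = 5.3725 mm/d
ETc = Kc × ET₀ = 1.17 × 5.3725 = 6.2858 mm/d
Crop demand D = ETc × 30 d = 6.2858 × 30 = 188.574 mm
D − Pe = 188.574 − 59.4 = 129.174 mm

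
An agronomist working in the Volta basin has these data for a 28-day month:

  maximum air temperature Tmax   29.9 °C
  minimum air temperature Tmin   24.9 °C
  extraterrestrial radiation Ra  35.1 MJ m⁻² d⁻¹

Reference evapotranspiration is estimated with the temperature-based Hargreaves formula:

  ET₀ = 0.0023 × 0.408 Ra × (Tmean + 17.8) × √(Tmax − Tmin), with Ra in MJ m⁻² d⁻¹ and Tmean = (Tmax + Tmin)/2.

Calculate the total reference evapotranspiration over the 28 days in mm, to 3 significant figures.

93.2 mm

Tmean = (29.9 + 24.9)/2 = 27.40 °C
0.408 Ra = 0.408 × 35.1 = 14.3208 mm/d equivalent
ET₀ = 0.0023 × 14.3208 × (27.40 + 17.8) × √5.0 = 0.0023 × 14.3208 × 45.20 × 2.2361 = 3.3291 mm/d
Over 28 days: 3.3291 × 28 = 93.215 mm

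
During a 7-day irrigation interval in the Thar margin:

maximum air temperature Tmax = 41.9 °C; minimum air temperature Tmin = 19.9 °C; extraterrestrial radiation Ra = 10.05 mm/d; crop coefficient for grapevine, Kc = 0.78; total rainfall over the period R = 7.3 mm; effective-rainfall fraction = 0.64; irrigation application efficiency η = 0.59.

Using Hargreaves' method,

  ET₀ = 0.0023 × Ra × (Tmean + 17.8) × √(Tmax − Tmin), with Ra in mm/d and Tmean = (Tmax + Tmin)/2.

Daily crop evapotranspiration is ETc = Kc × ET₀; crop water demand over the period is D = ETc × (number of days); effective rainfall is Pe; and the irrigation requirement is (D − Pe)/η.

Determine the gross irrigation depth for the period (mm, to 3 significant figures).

40.9 mm

Tmean = (41.9 + 19.9)/2 = 30.90 °C
ET₀ = 0.0023 × 10.05 × (30.90 + 17.8) × √22.0 = 0.0023 × 10.05 × 48.70 × 4.6904 = 5.2800 mm/d
ETc = Kc × ET₀ = 0.78 × 5.2800 = 4.1184 mm/d
Crop demand D = ETc × 7 d = 4.1184 × 7 = 28.829 mm
Pe = 0.64 × 7.3 = 4.672 mm
D − Pe = 28.829 − 4.672 = 24.157 mm
Gross irrigation = 24.157 / 0.59 = 40.944 mm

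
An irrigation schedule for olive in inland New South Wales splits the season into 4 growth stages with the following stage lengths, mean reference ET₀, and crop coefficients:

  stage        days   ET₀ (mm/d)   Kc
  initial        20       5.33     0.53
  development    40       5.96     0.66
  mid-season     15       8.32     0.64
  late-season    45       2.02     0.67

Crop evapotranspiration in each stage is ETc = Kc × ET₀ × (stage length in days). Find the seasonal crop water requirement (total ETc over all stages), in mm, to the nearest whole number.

initial: 0.53 × 5.33 × 20 = 56.50 mm
development: 0.66 × 5.96 × 40 = 157.34 mm
mid-season: 0.64 × 8.32 × 15 = 79.87 mm
late-season: 0.67 × 2.02 × 45 = 60.90 mm
Seasonal total = 354.61 mm

355 mm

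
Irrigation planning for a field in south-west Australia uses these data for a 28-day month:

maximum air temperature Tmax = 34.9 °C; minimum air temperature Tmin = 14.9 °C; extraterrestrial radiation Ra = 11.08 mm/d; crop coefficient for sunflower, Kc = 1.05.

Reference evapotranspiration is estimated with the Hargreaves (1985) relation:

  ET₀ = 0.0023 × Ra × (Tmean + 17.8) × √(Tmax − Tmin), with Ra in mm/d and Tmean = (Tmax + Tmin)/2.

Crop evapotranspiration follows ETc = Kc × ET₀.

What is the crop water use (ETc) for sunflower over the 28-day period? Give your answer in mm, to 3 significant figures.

143 mm

Tmean = (34.9 + 14.9)/2 = 24.90 °C
ET₀ = 0.0023 × 11.08 × (24.90 + 17.8) × √20.0 = 0.0023 × 11.08 × 42.70 × 4.4721 = 4.8664 mm/d
ETc = Kc × ET₀ = 1.05 × 4.8664 = 5.1097 mm/d
Over 28 days: 5.1097 × 28 = 143.072 mm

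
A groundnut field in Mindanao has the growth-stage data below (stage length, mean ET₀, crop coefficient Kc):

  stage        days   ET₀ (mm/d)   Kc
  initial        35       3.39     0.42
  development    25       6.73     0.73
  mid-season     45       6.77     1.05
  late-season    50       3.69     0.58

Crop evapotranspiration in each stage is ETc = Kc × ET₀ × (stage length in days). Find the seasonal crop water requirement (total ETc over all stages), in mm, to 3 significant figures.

600 mm

initial: 0.42 × 3.39 × 35 = 49.83 mm
development: 0.73 × 6.73 × 25 = 122.82 mm
mid-season: 1.05 × 6.77 × 45 = 319.88 mm
late-season: 0.58 × 3.69 × 50 = 107.01 mm
Seasonal total = 599.54 mm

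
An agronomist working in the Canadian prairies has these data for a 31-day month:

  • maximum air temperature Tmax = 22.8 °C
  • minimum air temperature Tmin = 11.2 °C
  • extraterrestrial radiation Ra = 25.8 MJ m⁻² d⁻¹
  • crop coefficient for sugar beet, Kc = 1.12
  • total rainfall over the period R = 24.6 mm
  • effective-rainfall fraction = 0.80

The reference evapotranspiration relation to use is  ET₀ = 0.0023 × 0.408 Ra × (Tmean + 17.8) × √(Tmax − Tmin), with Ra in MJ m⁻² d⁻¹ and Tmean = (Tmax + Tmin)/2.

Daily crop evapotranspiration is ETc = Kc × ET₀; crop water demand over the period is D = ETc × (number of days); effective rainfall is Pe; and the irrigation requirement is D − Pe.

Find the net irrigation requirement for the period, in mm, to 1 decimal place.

80.0 mm

Tmean = (22.8 + 11.2)/2 = 17.00 °C
0.408 Ra = 0.408 × 25.8 = 10.5264 mm/d equivalent
ET₀ = 0.0023 × 10.5264 × (17.00 + 17.8) × √11.6 = 0.0023 × 10.5264 × 34.80 × 3.4059 = 2.8696 mm/d
ETc = Kc × ET₀ = 1.12 × 2.8696 = 3.2140 mm/d
Crop demand D = ETc × 31 d = 3.2140 × 31 = 99.634 mm
Pe = 0.80 × 24.6 = 19.680 mm
D − Pe = 99.634 − 19.680 = 79.954 mm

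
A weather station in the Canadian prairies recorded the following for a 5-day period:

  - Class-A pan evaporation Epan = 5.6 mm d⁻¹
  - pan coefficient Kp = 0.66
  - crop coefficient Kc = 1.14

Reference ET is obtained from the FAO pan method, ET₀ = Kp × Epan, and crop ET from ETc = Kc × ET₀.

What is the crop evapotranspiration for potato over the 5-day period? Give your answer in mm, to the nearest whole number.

21 mm

ET₀ = 0.66 × 5.6 = 3.6960 mm/d
ETc = Kc × ET₀ = 1.14 × 3.6960 = 4.2134 mm/d
Over 5 days: 4.2134 × 5 = 21.067 mm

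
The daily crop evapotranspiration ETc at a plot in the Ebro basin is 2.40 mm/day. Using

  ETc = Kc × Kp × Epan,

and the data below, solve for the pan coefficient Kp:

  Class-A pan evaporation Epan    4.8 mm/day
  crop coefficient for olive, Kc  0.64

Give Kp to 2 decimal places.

ETc = Kc × Kp × Epan  ⇒  Kp = ETc / (Kc × Epan)
Kp = 2.40 / (0.64 × 4.8) = 2.40 / 3.072 = 0.7813

0.78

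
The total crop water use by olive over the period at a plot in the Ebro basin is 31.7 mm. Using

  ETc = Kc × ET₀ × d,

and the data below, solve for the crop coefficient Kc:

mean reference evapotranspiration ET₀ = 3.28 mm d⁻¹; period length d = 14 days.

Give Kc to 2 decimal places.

ETc = Kc × ET₀ × d  ⇒  Kc = ETc / (ET₀ × d)
Kc = 31.7 / (3.28 × 14) = 31.7 / 45.92 = 0.6903

0.69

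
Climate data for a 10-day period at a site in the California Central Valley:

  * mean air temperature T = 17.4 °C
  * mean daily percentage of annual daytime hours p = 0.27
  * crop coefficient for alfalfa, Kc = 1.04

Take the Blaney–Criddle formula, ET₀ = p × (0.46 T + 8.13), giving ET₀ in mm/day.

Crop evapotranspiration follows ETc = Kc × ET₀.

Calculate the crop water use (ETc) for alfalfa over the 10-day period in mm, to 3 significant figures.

ET₀ = 0.27 × (0.46 × 17.4 + 8.13) = 0.27 × 16.134 = 4.3562 mm/d
ETc = Kc × ET₀ = 1.04 × 4.3562 = 4.5304 mm/d
Over 10 days: 4.5304 × 10 = 45.304 mm

45.3 mm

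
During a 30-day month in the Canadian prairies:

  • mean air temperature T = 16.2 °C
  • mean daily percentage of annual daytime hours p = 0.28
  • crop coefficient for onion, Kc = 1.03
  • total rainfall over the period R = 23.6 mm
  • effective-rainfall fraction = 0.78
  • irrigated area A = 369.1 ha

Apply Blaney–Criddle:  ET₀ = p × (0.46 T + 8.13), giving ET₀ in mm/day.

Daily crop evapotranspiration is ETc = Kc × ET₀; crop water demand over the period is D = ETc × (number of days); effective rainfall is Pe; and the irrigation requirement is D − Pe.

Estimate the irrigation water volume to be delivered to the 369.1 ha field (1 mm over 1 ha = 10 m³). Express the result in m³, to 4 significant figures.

429700 m³

ET₀ = 0.28 × (0.46 × 16.2 + 8.13) = 0.28 × 15.582 = 4.3630 mm/d
ETc = Kc × ET₀ = 1.03 × 4.3630 = 4.4939 mm/d
Crop demand D = ETc × 30 d = 4.4939 × 30 = 134.817 mm
Pe = 0.78 × 23.6 = 18.408 mm
D − Pe = 134.817 − 18.408 = 116.409 mm
Volume = 116.409 mm × 369.1 ha × 10 = 429665.6 m³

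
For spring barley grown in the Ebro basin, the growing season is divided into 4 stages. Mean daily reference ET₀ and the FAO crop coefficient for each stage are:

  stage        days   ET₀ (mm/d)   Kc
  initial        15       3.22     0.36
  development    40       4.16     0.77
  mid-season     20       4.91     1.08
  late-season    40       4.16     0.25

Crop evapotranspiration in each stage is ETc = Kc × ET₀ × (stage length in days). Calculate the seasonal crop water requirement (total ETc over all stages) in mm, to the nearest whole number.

initial: 0.36 × 3.22 × 15 = 17.39 mm
development: 0.77 × 4.16 × 40 = 128.13 mm
mid-season: 1.08 × 4.91 × 20 = 106.06 mm
late-season: 0.25 × 4.16 × 40 = 41.60 mm
Seasonal total = 293.18 mm

293 mm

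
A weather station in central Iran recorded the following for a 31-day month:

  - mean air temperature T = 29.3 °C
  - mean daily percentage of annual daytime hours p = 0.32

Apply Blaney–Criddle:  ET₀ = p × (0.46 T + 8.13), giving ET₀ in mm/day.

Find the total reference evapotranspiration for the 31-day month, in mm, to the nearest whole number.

ET₀ = 0.32 × (0.46 × 29.3 + 8.13) = 0.32 × 21.608 = 6.9146 mm/d
Monthly total = 6.9146 × 31 = 214.353 mm

214 mm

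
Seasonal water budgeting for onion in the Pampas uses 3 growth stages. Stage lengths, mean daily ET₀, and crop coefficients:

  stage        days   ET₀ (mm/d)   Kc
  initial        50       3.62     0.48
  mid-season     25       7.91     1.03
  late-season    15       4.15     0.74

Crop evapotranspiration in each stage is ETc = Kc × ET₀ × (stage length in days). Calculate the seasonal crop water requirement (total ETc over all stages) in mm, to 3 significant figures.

initial: 0.48 × 3.62 × 50 = 86.88 mm
mid-season: 1.03 × 7.91 × 25 = 203.68 mm
late-season: 0.74 × 4.15 × 15 = 46.07 mm
Seasonal total = 336.63 mm

337 mm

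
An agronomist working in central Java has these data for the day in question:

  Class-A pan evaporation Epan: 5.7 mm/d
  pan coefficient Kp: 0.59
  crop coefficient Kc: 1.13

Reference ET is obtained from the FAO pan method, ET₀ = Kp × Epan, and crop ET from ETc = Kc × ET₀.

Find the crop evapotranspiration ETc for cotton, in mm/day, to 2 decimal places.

3.80 mm/day

ET₀ = 0.59 × 5.7 = 3.3630 mm/d
ETc = Kc × ET₀ = 1.13 × 3.3630 = 3.8002 mm/d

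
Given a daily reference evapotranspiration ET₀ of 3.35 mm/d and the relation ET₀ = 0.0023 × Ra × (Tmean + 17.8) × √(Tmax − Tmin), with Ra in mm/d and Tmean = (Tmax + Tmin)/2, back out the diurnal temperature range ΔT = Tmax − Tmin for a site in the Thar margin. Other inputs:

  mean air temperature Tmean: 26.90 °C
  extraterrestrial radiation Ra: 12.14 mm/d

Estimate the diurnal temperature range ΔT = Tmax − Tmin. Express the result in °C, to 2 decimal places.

7.20 °C

√ΔT = ET₀ / [0.0023 × Ra × (Tmean+17.8)] = 3.35 / (0.0023 × 12.14 × 44.70) = 2.6841
ΔT = 2.6841² = 7.204 °C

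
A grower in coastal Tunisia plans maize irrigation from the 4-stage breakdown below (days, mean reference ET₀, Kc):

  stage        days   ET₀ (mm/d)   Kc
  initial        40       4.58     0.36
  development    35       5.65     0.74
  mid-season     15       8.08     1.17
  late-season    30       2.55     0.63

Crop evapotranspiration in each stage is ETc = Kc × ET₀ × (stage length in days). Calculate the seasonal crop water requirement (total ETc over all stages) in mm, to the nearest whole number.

initial: 0.36 × 4.58 × 40 = 65.95 mm
development: 0.74 × 5.65 × 35 = 146.34 mm
mid-season: 1.17 × 8.08 × 15 = 141.80 mm
late-season: 0.63 × 2.55 × 30 = 48.20 mm
Seasonal total = 402.29 mm

402 mm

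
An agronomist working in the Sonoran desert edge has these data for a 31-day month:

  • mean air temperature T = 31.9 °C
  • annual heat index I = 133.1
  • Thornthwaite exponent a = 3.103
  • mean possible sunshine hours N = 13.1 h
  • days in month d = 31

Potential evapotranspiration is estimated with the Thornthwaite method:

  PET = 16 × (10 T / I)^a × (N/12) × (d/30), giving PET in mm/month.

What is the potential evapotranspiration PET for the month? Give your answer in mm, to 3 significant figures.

10T/I = 10 × 31.9 / 133.1 = 2.3967
(10T/I)^a = 2.3967^3.103 = 15.0640
Uncorrected PET = 16 × 15.0640 = 241.024 mm
Correction = (N/12)(d/30) = (13.1/12)(31/30) = 1.1281
PET = 241.024 × 1.1281 = 271.899 mm/month

272 mm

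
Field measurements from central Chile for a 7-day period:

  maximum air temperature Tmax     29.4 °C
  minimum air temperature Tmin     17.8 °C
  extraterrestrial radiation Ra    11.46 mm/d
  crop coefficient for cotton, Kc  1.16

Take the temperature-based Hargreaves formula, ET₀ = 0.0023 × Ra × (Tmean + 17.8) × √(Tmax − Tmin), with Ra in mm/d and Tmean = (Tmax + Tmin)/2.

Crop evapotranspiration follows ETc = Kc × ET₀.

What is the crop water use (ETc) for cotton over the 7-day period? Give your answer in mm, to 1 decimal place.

Tmean = (29.4 + 17.8)/2 = 23.60 °C
ET₀ = 0.0023 × 11.46 × (23.60 + 17.8) × √11.6 = 0.0023 × 11.46 × 41.40 × 3.4059 = 3.7166 mm/d
ETc = Kc × ET₀ = 1.16 × 3.7166 = 4.3113 mm/d
Over 7 days: 4.3113 × 7 = 30.179 mm

30.2 mm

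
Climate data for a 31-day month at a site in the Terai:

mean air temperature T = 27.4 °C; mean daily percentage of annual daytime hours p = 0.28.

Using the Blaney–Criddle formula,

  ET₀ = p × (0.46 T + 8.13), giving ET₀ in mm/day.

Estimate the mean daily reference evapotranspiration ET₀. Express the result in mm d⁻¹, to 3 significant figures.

ET₀ = 0.28 × (0.46 × 27.4 + 8.13) = 0.28 × 20.734 = 5.8055 mm/d

5.81 mm d⁻¹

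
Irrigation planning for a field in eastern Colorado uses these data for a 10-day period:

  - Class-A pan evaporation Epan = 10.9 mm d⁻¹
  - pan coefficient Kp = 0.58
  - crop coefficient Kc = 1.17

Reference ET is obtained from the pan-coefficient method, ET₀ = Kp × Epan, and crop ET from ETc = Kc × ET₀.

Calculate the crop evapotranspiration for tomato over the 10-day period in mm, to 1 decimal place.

74.0 mm

ET₀ = 0.58 × 10.9 = 6.3220 mm/d
ETc = Kc × ET₀ = 1.17 × 6.3220 = 7.3967 mm/d
Over 10 days: 7.3967 × 10 = 73.967 mm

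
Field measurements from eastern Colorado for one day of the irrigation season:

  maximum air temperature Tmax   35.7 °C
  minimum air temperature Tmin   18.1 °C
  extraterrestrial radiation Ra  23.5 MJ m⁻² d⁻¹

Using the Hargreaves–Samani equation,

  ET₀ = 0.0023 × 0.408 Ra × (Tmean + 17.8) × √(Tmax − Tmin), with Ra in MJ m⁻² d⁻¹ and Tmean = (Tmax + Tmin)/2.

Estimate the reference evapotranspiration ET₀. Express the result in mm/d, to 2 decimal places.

Tmean = (35.7 + 18.1)/2 = 26.90 °C
0.408 Ra = 0.408 × 23.5 = 9.5880 mm/d equivalent
ET₀ = 0.0023 × 9.5880 × (26.90 + 17.8) × √17.6 = 0.0023 × 9.5880 × 44.70 × 4.1952 = 4.1354 mm/d

4.14 mm/d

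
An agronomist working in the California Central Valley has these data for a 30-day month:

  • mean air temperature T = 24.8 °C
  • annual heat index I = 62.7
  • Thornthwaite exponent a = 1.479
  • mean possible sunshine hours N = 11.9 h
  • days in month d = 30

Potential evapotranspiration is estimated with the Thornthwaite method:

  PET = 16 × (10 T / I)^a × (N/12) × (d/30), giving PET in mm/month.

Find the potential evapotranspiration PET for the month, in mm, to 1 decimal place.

121.3 mm

10T/I = 10 × 24.8 / 62.7 = 3.9553
(10T/I)^a = 3.9553^1.479 = 7.6424
Uncorrected PET = 16 × 7.6424 = 122.278 mm
Correction = (N/12)(d/30) = (11.9/12)(30/30) = 0.9917
PET = 122.278 × 0.9917 = 121.263 mm/month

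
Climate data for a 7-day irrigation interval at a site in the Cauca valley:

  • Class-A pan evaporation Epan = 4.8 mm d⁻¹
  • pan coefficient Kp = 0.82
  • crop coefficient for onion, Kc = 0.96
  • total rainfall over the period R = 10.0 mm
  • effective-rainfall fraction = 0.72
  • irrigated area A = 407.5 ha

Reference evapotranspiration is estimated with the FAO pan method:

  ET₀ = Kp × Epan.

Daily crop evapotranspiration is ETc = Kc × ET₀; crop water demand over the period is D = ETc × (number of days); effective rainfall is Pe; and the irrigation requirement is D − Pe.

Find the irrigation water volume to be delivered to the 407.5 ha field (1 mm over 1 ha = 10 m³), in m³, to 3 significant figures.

78400 m³

ET₀ = 0.82 × 4.8 = 3.9360 mm/d
ETc = Kc × ET₀ = 0.96 × 3.9360 = 3.7786 mm/d
Crop demand D = ETc × 7 d = 3.7786 × 7 = 26.450 mm
Pe = 0.72 × 10.0 = 7.200 mm
D − Pe = 26.450 − 7.200 = 19.250 mm
Volume = 19.250 mm × 407.5 ha × 10 = 78443.8 m³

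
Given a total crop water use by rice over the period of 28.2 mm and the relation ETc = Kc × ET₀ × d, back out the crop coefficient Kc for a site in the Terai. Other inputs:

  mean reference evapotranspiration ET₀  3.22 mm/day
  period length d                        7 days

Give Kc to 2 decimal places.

1.25

ETc = Kc × ET₀ × d  ⇒  Kc = ETc / (ET₀ × d)
Kc = 28.2 / (3.22 × 7) = 28.2 / 22.54 = 1.2511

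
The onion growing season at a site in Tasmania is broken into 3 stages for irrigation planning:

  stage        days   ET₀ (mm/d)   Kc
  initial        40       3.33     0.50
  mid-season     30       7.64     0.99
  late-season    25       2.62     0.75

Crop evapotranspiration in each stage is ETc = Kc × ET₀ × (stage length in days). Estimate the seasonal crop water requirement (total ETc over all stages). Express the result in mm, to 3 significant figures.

initial: 0.50 × 3.33 × 40 = 66.60 mm
mid-season: 0.99 × 7.64 × 30 = 226.91 mm
late-season: 0.75 × 2.62 × 25 = 49.13 mm
Seasonal total = 342.64 mm

343 mm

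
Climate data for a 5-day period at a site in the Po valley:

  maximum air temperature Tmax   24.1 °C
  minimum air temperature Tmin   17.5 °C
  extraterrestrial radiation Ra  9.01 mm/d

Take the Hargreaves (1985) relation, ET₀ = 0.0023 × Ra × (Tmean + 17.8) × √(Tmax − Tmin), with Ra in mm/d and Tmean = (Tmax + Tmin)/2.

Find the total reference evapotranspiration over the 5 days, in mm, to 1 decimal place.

10.3 mm

Tmean = (24.1 + 17.5)/2 = 20.80 °C
ET₀ = 0.0023 × 9.01 × (20.80 + 17.8) × √6.6 = 0.0023 × 9.01 × 38.60 × 2.5690 = 2.0550 mm/d
Over 5 days: 2.0550 × 5 = 10.275 mm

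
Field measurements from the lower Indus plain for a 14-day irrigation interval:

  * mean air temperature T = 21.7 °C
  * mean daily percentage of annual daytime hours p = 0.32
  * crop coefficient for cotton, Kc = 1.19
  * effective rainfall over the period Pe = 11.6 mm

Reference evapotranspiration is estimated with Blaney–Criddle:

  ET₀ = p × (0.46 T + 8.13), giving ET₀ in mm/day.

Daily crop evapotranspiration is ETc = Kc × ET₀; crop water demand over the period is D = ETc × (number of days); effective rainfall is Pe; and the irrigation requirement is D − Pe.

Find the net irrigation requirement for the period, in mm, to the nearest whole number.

ET₀ = 0.32 × (0.46 × 21.7 + 8.13) = 0.32 × 18.112 = 5.7958 mm/d
ETc = Kc × ET₀ = 1.19 × 5.7958 = 6.8970 mm/d
Crop demand D = ETc × 14 d = 6.8970 × 14 = 96.558 mm
D − Pe = 96.558 − 11.6 = 84.958 mm

85 mm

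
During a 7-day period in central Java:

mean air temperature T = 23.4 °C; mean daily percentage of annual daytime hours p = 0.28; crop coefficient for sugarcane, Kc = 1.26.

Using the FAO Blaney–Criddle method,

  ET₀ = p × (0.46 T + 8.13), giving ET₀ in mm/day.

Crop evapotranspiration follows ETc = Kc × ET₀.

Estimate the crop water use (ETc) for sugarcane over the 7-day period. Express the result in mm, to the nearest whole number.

47 mm

ET₀ = 0.28 × (0.46 × 23.4 + 8.13) = 0.28 × 18.894 = 5.2903 mm/d
ETc = Kc × ET₀ = 1.26 × 5.2903 = 6.6658 mm/d
Over 7 days: 6.6658 × 7 = 46.661 mm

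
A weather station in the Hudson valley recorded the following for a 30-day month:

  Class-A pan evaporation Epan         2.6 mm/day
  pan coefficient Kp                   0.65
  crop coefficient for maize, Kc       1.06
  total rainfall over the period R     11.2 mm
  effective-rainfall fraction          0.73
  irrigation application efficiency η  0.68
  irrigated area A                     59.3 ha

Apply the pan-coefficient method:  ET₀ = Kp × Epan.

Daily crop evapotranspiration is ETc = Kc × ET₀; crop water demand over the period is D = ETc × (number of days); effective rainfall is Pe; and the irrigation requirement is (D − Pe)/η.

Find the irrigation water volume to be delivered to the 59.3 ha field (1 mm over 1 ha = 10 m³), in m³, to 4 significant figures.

39740 m³

ET₀ = 0.65 × 2.6 = 1.6900 mm/d
ETc = Kc × ET₀ = 1.06 × 1.6900 = 1.7914 mm/d
Crop demand D = ETc × 30 d = 1.7914 × 30 = 53.742 mm
Pe = 0.73 × 11.2 = 8.176 mm
D − Pe = 53.742 − 8.176 = 45.566 mm
Gross irrigation = 45.566 / 0.68 = 67.009 mm
Volume = 67.009 mm × 59.3 ha × 10 = 39736.3 m³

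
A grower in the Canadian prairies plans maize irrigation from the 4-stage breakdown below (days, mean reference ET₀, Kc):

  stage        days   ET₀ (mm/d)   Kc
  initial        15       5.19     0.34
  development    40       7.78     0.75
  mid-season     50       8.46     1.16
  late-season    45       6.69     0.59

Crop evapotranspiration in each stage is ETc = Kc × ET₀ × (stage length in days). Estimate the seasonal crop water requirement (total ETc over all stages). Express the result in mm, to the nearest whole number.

initial: 0.34 × 5.19 × 15 = 26.47 mm
development: 0.75 × 7.78 × 40 = 233.40 mm
mid-season: 1.16 × 8.46 × 50 = 490.68 mm
late-season: 0.59 × 6.69 × 45 = 177.62 mm
Seasonal total = 928.17 mm

928 mm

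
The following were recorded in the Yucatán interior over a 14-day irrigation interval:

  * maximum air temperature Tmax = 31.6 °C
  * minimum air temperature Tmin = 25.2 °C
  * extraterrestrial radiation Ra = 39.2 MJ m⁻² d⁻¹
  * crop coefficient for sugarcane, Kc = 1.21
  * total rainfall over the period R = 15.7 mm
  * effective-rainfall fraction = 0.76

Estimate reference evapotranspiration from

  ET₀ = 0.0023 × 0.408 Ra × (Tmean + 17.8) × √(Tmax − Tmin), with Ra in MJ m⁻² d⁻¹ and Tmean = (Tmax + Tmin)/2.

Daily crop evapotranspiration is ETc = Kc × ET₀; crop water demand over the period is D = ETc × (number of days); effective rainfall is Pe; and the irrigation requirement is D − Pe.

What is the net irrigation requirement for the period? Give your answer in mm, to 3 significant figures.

60.9 mm

Tmean = (31.6 + 25.2)/2 = 28.40 °C
0.408 Ra = 0.408 × 39.2 = 15.9936 mm/d equivalent
ET₀ = 0.0023 × 15.9936 × (28.40 + 17.8) × √6.4 = 0.0023 × 15.9936 × 46.20 × 2.5298 = 4.2993 mm/d
ETc = Kc × ET₀ = 1.21 × 4.2993 = 5.2022 mm/d
Crop demand D = ETc × 14 d = 5.2022 × 14 = 72.831 mm
Pe = 0.76 × 15.7 = 11.932 mm
D − Pe = 72.831 − 11.932 = 60.899 mm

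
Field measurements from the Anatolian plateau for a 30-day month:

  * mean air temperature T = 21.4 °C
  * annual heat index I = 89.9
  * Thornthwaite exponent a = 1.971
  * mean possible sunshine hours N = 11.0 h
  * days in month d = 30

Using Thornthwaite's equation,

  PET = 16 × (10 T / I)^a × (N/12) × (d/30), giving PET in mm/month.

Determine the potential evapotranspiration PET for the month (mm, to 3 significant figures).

81.0 mm

10T/I = 10 × 21.4 / 89.9 = 2.3804
(10T/I)^a = 2.3804^1.971 = 5.5256
Uncorrected PET = 16 × 5.5256 = 88.410 mm
Correction = (N/12)(d/30) = (11.0/12)(30/30) = 0.9167
PET = 88.410 × 0.9167 = 81.045 mm/month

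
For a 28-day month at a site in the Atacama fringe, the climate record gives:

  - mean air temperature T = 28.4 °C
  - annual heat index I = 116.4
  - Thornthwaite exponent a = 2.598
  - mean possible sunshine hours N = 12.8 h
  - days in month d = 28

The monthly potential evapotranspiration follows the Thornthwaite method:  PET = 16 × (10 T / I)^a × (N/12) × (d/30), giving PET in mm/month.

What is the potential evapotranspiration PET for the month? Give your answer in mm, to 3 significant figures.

162 mm

10T/I = 10 × 28.4 / 116.4 = 2.4399
(10T/I)^a = 2.4399^2.598 = 10.1483
Uncorrected PET = 16 × 10.1483 = 162.373 mm
Correction = (N/12)(d/30) = (12.8/12)(28/30) = 0.9956
PET = 162.373 × 0.9956 = 161.659 mm/month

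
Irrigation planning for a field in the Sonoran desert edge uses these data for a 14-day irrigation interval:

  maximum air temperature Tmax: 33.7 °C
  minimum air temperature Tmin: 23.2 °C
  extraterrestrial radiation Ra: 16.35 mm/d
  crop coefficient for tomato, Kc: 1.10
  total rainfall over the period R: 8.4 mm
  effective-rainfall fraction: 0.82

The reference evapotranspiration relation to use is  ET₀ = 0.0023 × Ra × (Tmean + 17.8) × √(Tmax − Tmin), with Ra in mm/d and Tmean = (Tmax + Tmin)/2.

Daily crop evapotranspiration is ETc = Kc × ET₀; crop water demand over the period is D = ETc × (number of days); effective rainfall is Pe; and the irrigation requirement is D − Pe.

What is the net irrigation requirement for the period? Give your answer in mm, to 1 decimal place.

Tmean = (33.7 + 23.2)/2 = 28.45 °C
ET₀ = 0.0023 × 16.35 × (28.45 + 17.8) × √10.5 = 0.0023 × 16.35 × 46.25 × 3.2404 = 5.6358 mm/d
ETc = Kc × ET₀ = 1.10 × 5.6358 = 6.1994 mm/d
Crop demand D = ETc × 14 d = 6.1994 × 14 = 86.792 mm
Pe = 0.82 × 8.4 = 6.888 mm
D − Pe = 86.792 − 6.888 = 79.904 mm

79.9 mm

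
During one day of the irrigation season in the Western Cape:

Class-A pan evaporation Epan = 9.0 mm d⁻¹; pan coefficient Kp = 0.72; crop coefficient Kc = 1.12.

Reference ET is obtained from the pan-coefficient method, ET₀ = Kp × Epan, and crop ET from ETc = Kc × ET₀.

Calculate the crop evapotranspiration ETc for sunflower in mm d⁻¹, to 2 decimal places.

7.26 mm d⁻¹

ET₀ = 0.72 × 9.0 = 6.4800 mm/d
ETc = Kc × ET₀ = 1.12 × 6.4800 = 7.2576 mm/d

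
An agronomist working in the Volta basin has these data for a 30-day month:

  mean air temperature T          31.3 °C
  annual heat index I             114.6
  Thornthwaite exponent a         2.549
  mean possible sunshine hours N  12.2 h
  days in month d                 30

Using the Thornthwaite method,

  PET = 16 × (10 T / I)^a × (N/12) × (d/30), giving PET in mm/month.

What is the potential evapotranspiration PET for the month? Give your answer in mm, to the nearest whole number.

10T/I = 10 × 31.3 / 114.6 = 2.7312
(10T/I)^a = 2.7312^2.549 = 12.9499
Uncorrected PET = 16 × 12.9499 = 207.198 mm
Correction = (N/12)(d/30) = (12.2/12)(30/30) = 1.0167
PET = 207.198 × 1.0167 = 210.658 mm/month

211 mm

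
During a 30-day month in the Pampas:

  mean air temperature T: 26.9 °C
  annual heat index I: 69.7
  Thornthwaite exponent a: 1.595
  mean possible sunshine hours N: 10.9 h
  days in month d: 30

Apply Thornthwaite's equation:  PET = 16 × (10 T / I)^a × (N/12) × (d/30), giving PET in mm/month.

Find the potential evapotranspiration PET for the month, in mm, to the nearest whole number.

10T/I = 10 × 26.9 / 69.7 = 3.8594
(10T/I)^a = 3.8594^1.595 = 8.6198
Uncorrected PET = 16 × 8.6198 = 137.917 mm
Correction = (N/12)(d/30) = (10.9/12)(30/30) = 0.9083
PET = 137.917 × 0.9083 = 125.270 mm/month

125 mm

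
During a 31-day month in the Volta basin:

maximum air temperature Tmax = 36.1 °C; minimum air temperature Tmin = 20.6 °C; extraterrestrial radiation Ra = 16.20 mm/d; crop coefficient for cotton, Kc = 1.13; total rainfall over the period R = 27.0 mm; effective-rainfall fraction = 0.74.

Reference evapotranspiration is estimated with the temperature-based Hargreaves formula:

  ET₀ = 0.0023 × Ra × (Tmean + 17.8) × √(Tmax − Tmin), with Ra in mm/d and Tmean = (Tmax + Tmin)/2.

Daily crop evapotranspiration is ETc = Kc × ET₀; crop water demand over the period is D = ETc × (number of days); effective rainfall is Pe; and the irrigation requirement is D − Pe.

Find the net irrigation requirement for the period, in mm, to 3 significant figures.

217 mm

Tmean = (36.1 + 20.6)/2 = 28.35 °C
ET₀ = 0.0023 × 16.20 × (28.35 + 17.8) × √15.5 = 0.0023 × 16.20 × 46.15 × 3.9370 = 6.7699 mm/d
ETc = Kc × ET₀ = 1.13 × 6.7699 = 7.6500 mm/d
Crop demand D = ETc × 31 d = 7.6500 × 31 = 237.150 mm
Pe = 0.74 × 27.0 = 19.980 mm
D − Pe = 237.150 − 19.980 = 217.170 mm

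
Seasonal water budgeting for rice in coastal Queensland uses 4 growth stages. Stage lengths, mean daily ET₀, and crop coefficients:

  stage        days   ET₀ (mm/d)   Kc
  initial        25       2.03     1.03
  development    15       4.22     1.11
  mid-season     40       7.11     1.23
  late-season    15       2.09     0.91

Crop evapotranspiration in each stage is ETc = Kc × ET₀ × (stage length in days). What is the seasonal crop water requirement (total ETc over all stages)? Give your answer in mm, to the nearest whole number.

501 mm

initial: 1.03 × 2.03 × 25 = 52.27 mm
development: 1.11 × 4.22 × 15 = 70.26 mm
mid-season: 1.23 × 7.11 × 40 = 349.81 mm
late-season: 0.91 × 2.09 × 15 = 28.53 mm
Seasonal total = 500.87 mm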